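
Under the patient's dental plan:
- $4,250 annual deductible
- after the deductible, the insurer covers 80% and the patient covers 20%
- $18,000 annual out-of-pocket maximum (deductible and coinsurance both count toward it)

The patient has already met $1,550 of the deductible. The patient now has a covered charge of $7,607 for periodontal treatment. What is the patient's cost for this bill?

$1,550 of the $4,250 deductible is already met, leaving $2,700.
The remaining $4,907 (= $7,607 − $2,700) moves to coinsurance.
Coinsurance: $4,907 × 20% = $981.40.
Patient responsibility before any cap: $2,700 + $981.40 = $3,681.40.
Year-to-date out-of-pocket becomes $1,550 + $3,681.40 = $5,231.40, still under the $18,000 maximum, so no cap applies.

$3,681.40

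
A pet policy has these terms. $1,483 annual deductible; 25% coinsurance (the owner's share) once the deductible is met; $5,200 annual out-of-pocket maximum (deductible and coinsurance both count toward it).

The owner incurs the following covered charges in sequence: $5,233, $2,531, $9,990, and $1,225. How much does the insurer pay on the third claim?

$7,843.25

#1 ($5,233): $1,483 to deductible, leaving $3,750; 25% of $3,750 = $937.50. Cost to owner: $2,420.50. OOP to date $2,420.50. Plan pays $5,233 − $2,420.50 = $2,812.50.
#2 ($2,531): deductible already satisfied, so owner's share is 25% × $2,531 = $632.75. Cost to owner: $632.75. OOP to date $3,053.25. Insurer: $2,531 − $632.75 = $1,898.25.
#3 ($9,990): deductible met; 25% of $9,990 = $2,497.50. OOP would hit $5,550.75 > $5,200, so the cap limits the owner to $5,200 − $3,053.25 = $2,146.75. Insurer: $9,990 − $2,146.75 = $7,843.25.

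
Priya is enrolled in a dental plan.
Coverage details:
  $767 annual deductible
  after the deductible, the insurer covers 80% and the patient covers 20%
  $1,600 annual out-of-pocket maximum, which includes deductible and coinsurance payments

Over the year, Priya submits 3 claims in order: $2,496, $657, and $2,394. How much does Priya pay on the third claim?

$355.80

Claim 1 ($2,496): deductible takes $767, $1,729 remains; coinsurance $1,729 × 20% = $345.80. Patient owes $1,112.80 (running OOP $1,112.80).
Claim 2 ($657): deductible already satisfied, so patient's share is 20% × $657 = $131.40. Cost to patient: $131.40. OOP to date $1,244.20.
Claim 3 ($2,394): deductible already satisfied, so patient's share is 20% × $2,394 = $478.80. That would push OOP to $1,723, over the $1,600 cap, so patient pays $1,600 − $1,244.20 = $355.80.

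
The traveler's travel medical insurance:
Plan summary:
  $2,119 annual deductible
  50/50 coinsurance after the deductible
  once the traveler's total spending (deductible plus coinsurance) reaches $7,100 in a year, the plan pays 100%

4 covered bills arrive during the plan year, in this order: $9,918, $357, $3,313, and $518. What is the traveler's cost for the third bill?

$903

#1 ($9,918): $2,119 to deductible, leaving $7,799; coinsurance $7,799 × 50% = $3,899.50. Traveler owes $6,018.50 (running OOP $6,018.50).
#2 ($357): deductible already satisfied, so traveler's share is 50% × $357 = $178.50. Traveler pays $178.50; OOP now $6,197.
#3 ($3,313): 50% coinsurance on $3,313 = $1,656.50. OOP would hit $7,853.50 > $7,100, so the cap limits the traveler to $7,100 − $6,197 = $903.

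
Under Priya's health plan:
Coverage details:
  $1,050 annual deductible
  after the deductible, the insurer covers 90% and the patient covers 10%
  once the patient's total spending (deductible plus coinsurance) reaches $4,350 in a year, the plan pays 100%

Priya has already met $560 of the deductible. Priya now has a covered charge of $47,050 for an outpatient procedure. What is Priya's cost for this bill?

$3,790

Remaining deductible: $1,050 − $560 = $490.
The remaining $46,560 (= $47,050 − $490) moves to coinsurance.
Coinsurance: $46,560 × 10% = $4,656.
That puts the patient's cost at $490 + $4,656 = $5,146 before any cap.
Adding $5,146 to the $560 already spent would give $5,706, which exceeds the $4,350 cap; the patient pays just $4,350 − $560 = $3,790.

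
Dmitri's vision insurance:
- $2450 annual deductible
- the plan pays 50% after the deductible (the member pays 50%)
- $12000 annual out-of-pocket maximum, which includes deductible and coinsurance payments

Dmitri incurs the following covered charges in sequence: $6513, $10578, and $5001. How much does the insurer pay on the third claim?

$2771.50

Bill 1, $6513: $2450 finishes the deductible; $4063 goes to coinsurance; coinsurance $4063 × 50% = $2031.50. Member owes $4481.50 (running OOP $4481.50). Insurer: $6513 − $4481.50 = $2031.50.
Bill 2, $10578: deductible already satisfied, so member's share is 50% × $10578 = $5289. Cost to member: $5289. OOP to date $9770.50. Plan pays $10578 − $5289 = $5289.
Bill 3, $5001: 50% coinsurance on $5001 = $2500.50. That would push OOP to $12271, over the $12000 cap, so member pays $12000 − $9770.50 = $2229.50. Insurer: $5001 − $2229.50 = $2771.50.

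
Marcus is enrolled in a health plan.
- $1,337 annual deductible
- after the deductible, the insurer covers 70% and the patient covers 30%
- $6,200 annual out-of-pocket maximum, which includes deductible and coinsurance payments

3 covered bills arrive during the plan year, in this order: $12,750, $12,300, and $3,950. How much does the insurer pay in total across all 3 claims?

$22,800

Claim 1 ($12,750): deductible takes $1,337, $11,413 remains; 30% of $11,413 = $3,423.90. Patient owes $4,760.90 (running OOP $4,760.90). Plan pays $12,750 − $4,760.90 = $7,989.10.
Claim 2 ($12,300): deductible met; 30% of $12,300 = $3,690. Adding that to $4,760.90 gives $8,450.90, past the $6,200 cap; patient pays only $6,200 − $4,760.90 = $1,439.10. Insurer: $12,300 − $1,439.10 = $10,860.90.
Claim 3 ($3,950): deductible met; 30% of $3,950 = $1,185. OOP would hit $7,385 > $6,200, so the cap limits the patient to $6,200 − $6,200 = $0. Plan pays $3,950 − $0 = $3,950.
Insurer total: $7,989.10 + $10,860.90 + $3,950 = $22,800.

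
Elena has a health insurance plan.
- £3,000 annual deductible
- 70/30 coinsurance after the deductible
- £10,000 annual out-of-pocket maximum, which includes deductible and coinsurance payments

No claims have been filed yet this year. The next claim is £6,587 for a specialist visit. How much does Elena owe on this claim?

£4,076.10

The full £3,000 deductible is still open; £3,000 of this bill applies to it.
After the £3,000 deductible portion, £6,587 − £3,000 = £3,587 is subject to coinsurance.
Coinsurance: £3,587 × 30% = £1,076.10.
So the patient owes £3,000 + £1,076.10 = £4,076.10 before any cap.
Cumulative spending £0 + £4,076.10 = £4,076.10 stays under the £10,000 maximum.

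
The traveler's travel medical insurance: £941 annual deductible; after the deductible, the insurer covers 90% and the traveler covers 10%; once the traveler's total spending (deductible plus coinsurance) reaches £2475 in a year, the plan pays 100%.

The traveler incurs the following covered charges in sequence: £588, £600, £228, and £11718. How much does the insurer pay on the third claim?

£205.20

Claim 1 — £588: entire amount goes to the deductible. Traveler owes £588 (running OOP £588). Plan pays £588 − £588 = £0.
Claim 2 — £600: deductible takes £353, £247 remains; traveler's 10% is £24.70. Traveler pays £377.70; OOP now £965.70. Plan pays £600 − £377.70 = £222.30.
Claim 3 — £228: 10% coinsurance on £228 = £22.80. Traveler pays £22.80; OOP now £988.50. Plan pays £228 − £22.80 = £205.20.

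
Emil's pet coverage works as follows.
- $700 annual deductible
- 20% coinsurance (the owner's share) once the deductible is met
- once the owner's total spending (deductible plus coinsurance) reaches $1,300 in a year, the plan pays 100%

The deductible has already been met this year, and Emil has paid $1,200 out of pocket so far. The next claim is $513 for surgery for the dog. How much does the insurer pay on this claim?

$413

With the deductible met, the entire $513 is subject to coinsurance.
Owner's 20% share of $513 is $102.60.
Adding $102.60 to the $1,200 already spent would give $1,302.60, which exceeds the $1,300 cap; the owner pays just $1,300 − $1,200 = $100.
The insurer covers the remainder: $513 − $100 = $413.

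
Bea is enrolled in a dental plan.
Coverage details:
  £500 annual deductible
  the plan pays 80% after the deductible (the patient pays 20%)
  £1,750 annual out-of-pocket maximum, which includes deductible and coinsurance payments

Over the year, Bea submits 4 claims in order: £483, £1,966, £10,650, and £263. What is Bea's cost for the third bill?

£860.20

Claim 1 (£483): entire amount goes to the deductible. Patient pays £483; OOP now £483.
Claim 2 (£1,966): £17 finishes the deductible; £1,949 goes to coinsurance; patient's 20% is £389.80. Cost to patient: £406.80. OOP to date £889.80.
Claim 3 (£10,650): 20% coinsurance on £10,650 = £2,130. That would push OOP to £3,019.80, over the £1,750 cap, so patient pays £1,750 − £889.80 = £860.20.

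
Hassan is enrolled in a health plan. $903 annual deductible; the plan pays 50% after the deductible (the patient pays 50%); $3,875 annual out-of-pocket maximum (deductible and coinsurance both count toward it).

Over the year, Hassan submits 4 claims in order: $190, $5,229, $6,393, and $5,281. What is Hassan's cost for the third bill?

Claim 1 — $190: entire amount goes to the deductible. Patient owes $190 (running OOP $190).
Claim 2 — $5,229: $713 to deductible, leaving $4,516; coinsurance $4,516 × 50% = $2,258. Cost to patient: $2,971. OOP to date $3,161.
Claim 3 — $6,393: 50% coinsurance on $6,393 = $3,196.50. That would push OOP to $6,357.50, over the $3,875 cap, so patient pays $3,875 − $3,161 = $714.

$714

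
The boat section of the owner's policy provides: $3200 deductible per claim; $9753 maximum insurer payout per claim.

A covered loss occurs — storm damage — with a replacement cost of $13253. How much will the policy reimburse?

$9753

Subtract the deductible: $13253 − $3200 = $10053.
$10053 exceeds the $9753 limit, so the insurer pays the limit: $9753.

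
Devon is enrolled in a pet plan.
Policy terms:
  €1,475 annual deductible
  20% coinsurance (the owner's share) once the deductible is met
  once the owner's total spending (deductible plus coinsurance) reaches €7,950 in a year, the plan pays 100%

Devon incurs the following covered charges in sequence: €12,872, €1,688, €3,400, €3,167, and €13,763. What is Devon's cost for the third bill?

Claim 1 — €12,872: €1,475 finishes the deductible; €11,397 goes to coinsurance; coinsurance €11,397 × 20% = €2,279.40. Owner pays €3,754.40; OOP now €3,754.40.
Claim 2 — €1,688: deductible already satisfied, so owner's share is 20% × €1,688 = €337.60. Owner owes €337.60 (running OOP €4,092).
Claim 3 — €3,400: 20% coinsurance on €3,400 = €680. Owner owes €680 (running OOP €4,772).

€680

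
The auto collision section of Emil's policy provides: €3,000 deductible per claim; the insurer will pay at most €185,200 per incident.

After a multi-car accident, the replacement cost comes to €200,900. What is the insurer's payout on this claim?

Less the €3,000 deductible: €200,900 − €3,000 = €197,900.
Since €197,900 > €185,200, the payout is capped at €185,200.

€185,200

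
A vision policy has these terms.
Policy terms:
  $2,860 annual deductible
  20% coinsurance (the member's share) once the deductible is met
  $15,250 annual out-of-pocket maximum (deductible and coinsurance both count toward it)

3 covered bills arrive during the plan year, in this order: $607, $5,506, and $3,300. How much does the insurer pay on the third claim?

Claim 1 — $607: all of it applies to the deductible. Member pays $607; OOP now $607. Insurer: $607 − $607 = $0.
Claim 2 — $5,506: deductible takes $2,253, $3,253 remains; member's 20% is $650.60. Member pays $2,903.60; OOP now $3,510.60. Plan pays $5,506 − $2,903.60 = $2,602.40.
Claim 3 — $3,300: 20% coinsurance on $3,300 = $660. Cost to member: $660. OOP to date $4,170.60. Insurer: $3,300 − $660 = $2,640.

$2,640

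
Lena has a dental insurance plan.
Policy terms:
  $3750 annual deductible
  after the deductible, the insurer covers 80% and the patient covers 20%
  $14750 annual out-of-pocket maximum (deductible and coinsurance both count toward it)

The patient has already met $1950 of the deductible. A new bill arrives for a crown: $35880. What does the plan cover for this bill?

$27264

Remaining deductible: $3750 − $1950 = $1800.
After the $1800 deductible portion, $35880 − $1800 = $34080 is subject to coinsurance.
20% of $34080 = $6816 falls to the patient.
That puts the patient's cost at $1800 + $6816 = $8616 before any cap.
Total out-of-pocket so far would be $1950 + $8616 = $10566, below the $14750 cap — no reduction.
The plan picks up $35880 − $8616 = $27264.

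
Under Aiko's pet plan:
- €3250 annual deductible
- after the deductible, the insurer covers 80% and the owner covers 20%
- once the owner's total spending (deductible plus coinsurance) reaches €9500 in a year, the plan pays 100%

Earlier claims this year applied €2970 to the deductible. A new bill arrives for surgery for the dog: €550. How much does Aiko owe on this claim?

Deductible still to meet: €3250 − €2970 = €280.
After the €280 deductible portion, €550 − €280 = €270 is subject to coinsurance.
Coinsurance: €270 × 20% = €54.
Owner responsibility before any cap: €280 + €54 = €334.
Year-to-date out-of-pocket becomes €2970 + €334 = €3304, still under the €9500 maximum, so no cap applies.

€334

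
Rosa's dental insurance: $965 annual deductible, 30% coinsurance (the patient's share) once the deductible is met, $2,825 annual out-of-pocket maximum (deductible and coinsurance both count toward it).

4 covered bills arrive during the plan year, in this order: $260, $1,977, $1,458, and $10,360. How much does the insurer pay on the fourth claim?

Bill 1, $260: fully absorbed by the deductible. Patient owes $260 (running OOP $260). Plan pays $260 − $260 = $0.
Bill 2, $1,977: deductible takes $705, $1,272 remains; 30% of $1,272 = $381.60. Patient owes $1,086.60 (running OOP $1,346.60). Insurer: $1,977 − $1,086.60 = $890.40.
Bill 3, $1,458: deductible already satisfied, so patient's share is 30% × $1,458 = $437.40. Patient owes $437.40 (running OOP $1,784). Plan pays $1,458 − $437.40 = $1,020.60.
Bill 4, $10,360: 30% coinsurance on $10,360 = $3,108. That would push OOP to $4,892, over the $2,825 cap, so patient pays $2,825 − $1,784 = $1,041. Insurer: $10,360 − $1,041 = $9,319.

$9,319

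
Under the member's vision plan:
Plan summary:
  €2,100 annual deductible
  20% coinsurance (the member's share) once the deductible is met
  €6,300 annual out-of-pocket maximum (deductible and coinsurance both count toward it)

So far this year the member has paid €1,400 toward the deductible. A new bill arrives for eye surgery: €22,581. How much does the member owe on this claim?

Deductible still to meet: €2,100 − €1,400 = €700.
The remaining €21,881 (= €22,581 − €700) moves to coinsurance.
20% of €21,881 = €4,376.20 falls to the member.
So the member owes €700 + €4,376.20 = €5,076.20 before any cap.
Adding €5,076.20 to the €1,400 already spent would give €6,476.20, which exceeds the €6,300 cap; the member pays just €6,300 − €1,400 = €4,900.

€4,900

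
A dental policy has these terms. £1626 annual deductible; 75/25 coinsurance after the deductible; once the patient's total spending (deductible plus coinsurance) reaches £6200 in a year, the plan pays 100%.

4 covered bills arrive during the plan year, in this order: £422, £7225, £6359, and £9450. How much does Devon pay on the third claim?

Claim 1 (£422): all of it applies to the deductible. Patient pays £422; OOP now £422.
Claim 2 (£7225): £1204 finishes the deductible; £6021 goes to coinsurance; 25% of £6021 = £1505.25. Patient owes £2709.25 (running OOP £3131.25).
Claim 3 (£6359): deductible met; 25% of £6359 = £1589.75. Patient owes £1589.75 (running OOP £4721).

£1589.75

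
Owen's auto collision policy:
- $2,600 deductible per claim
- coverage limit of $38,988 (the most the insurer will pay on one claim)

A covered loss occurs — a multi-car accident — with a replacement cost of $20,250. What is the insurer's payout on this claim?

After the deductible, $20,250 − $2,600 = $17,650 remains.
$17,650 ≤ $38,988, so the limit doesn't bind; insurer pays $17,650.

$17,650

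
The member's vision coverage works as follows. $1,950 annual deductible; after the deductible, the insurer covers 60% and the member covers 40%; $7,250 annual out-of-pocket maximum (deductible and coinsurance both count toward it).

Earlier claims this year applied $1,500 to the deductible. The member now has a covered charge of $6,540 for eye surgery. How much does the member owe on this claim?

Remaining deductible: $1,950 − $1,500 = $450.
That leaves $6,540 − $450 = $6,090 for coinsurance.
Member's 40% share of $6,090 is $2,436.
That puts the member's cost at $450 + $2,436 = $2,886 before any cap.
Total out-of-pocket so far would be $1,500 + $2,886 = $4,386, below the $7,250 cap — no reduction.

$2,886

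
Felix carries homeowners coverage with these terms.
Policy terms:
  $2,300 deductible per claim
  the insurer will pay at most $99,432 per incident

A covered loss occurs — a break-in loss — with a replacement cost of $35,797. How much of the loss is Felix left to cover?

Less the $2,300 deductible: $35,797 − $2,300 = $33,497.
$33,497 is within the $99,432 limit, so the insurer pays $33,497.
The homeowner bears the rest of the original loss: $35,797 − $33,497 = $2,300.

$2,300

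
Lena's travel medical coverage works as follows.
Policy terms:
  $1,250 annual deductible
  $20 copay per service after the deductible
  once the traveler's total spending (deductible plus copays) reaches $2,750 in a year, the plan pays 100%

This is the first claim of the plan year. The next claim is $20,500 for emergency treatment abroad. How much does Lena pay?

Deductible not yet touched, so the first $1,250 of the bill goes to the deductible.
After the $1,250 deductible portion, $20,500 − $1,250 = $19,250 is subject to the copay.
Copay on this service: $20.
Traveler responsibility before any cap: $1,250 + $20 = $1,270.
Year-to-date out-of-pocket becomes $0 + $1,270 = $1,270, still under the $2,750 maximum, so no cap applies.

$1,270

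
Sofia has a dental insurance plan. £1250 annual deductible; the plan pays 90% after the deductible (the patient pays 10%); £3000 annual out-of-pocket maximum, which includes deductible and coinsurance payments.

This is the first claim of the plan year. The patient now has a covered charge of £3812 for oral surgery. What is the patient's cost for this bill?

£1506.20

Nothing has been paid toward the £1250 deductible, so the first £1250 of this charge is applied there.
That leaves £3812 − £1250 = £2562 for coinsurance.
10% of £2562 = £256.20 falls to the patient.
So the patient owes £1250 + £256.20 = £1506.20 before any cap.
Year-to-date out-of-pocket becomes £0 + £1506.20 = £1506.20, still under the £3000 maximum, so no cap applies.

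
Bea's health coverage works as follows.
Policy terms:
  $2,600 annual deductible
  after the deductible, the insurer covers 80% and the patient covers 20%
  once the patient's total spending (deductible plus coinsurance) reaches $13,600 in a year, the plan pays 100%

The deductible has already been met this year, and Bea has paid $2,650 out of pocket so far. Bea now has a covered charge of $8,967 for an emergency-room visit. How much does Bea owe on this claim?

$1,793.40

With the deductible met, the entire $8,967 is subject to coinsurance.
Coinsurance: $8,967 × 20% = $1,793.40.
Year-to-date out-of-pocket becomes $2,650 + $1,793.40 = $4,443.40, still under the $13,600 maximum, so no cap applies.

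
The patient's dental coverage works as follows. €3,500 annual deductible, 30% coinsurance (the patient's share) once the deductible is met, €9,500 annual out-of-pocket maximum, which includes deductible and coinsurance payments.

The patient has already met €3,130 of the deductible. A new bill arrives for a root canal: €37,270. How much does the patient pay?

Deductible still to meet: €3,500 − €3,130 = €370.
After the €370 deductible portion, €37,270 − €370 = €36,900 is subject to coinsurance.
Coinsurance: €36,900 × 30% = €11,070.
Patient responsibility before any cap: €370 + €11,070 = €11,440.
Year-to-date out-of-pocket would reach €3,130 + €11,440 = €14,570, above the €9,500 maximum, so the patient pays only €9,500 − €3,130 = €6,370.

€6,370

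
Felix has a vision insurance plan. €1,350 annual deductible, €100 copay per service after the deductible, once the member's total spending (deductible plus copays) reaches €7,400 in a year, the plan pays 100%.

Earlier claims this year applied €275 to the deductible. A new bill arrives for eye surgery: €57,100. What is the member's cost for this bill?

Deductible still to meet: €1,350 − €275 = €1,075.
That leaves €57,100 − €1,075 = €56,025 for the copay.
Copay on this service: €100.
Member responsibility before any cap: €1,075 + €100 = €1,175.
Total out-of-pocket so far would be €275 + €1,175 = €1,450, below the €7,400 cap — no reduction.

€1,175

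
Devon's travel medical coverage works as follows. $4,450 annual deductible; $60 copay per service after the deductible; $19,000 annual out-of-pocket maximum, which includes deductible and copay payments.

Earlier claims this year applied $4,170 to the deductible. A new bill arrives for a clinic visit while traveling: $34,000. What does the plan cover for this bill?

Remaining deductible: $4,450 − $4,170 = $280.
The remaining $33,720 (= $34,000 − $280) moves to the copay.
Copay on this service: $60.
That puts the traveler's cost at $280 + $60 = $340 before any cap.
Year-to-date out-of-pocket becomes $4,170 + $340 = $4,510, still under the $19,000 maximum, so no cap applies.
The insurer covers the remainder: $34,000 − $340 = $33,660.

$33,660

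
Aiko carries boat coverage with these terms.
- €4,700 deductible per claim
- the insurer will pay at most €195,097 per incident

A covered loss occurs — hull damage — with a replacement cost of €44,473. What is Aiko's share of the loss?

Less the €4,700 deductible: €44,473 − €4,700 = €39,773.
€39,773 is within the €195,097 limit, so the insurer pays €39,773.
Owner's share is the uncovered remainder: €44,473 − €39,773 = €4,700.

€4,700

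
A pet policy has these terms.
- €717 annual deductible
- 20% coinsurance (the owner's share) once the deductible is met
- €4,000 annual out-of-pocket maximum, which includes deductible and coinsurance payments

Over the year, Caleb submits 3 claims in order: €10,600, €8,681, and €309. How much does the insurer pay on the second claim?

€7,374.60

Bill 1, €10,600: €717 to deductible, leaving €9,883; 20% of €9,883 = €1,976.60. Owner owes €2,693.60 (running OOP €2,693.60). Insurer: €10,600 − €2,693.60 = €7,906.40.
Bill 2, €8,681: deductible met; 20% of €8,681 = €1,736.20. That would push OOP to €4,429.80, over the €4,000 cap, so owner pays €4,000 − €2,693.60 = €1,306.40. Insurer: €8,681 − €1,306.40 = €7,374.60.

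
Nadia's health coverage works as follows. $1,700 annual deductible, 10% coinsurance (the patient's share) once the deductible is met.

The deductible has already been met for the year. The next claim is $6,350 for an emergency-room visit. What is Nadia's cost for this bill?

$635

With the deductible met, the entire $6,350 is subject to coinsurance.
Coinsurance: $6,350 × 10% = $635.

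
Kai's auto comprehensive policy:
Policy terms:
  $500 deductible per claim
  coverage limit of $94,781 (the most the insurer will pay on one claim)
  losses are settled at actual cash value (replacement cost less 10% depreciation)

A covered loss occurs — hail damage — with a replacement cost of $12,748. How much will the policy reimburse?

At 10% depreciation, ACV = $12,748 − $1,274.80 = $11,473.20.
Subtract the deductible: $11,473.20 − $500 = $10,973.20.
$10,973.20 ≤ $94,781, so the limit doesn't bind; insurer pays $10,973.20.

$10,973.20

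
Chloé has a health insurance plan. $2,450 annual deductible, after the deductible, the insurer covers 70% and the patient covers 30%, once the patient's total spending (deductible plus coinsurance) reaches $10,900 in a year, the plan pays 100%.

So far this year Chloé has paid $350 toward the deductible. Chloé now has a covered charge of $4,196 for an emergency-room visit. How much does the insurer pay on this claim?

Deductible still to meet: $2,450 − $350 = $2,100.
After the $2,100 deductible portion, $4,196 − $2,100 = $2,096 is subject to coinsurance.
Coinsurance: $2,096 × 30% = $628.80.
That puts the patient's cost at $2,100 + $628.80 = $2,728.80 before any cap.
Total out-of-pocket so far would be $350 + $2,728.80 = $3,078.80, below the $10,900 cap — no reduction.
Insurer pays the balance: $4,196 − $2,728.80 = $1,467.20.

$1,467.20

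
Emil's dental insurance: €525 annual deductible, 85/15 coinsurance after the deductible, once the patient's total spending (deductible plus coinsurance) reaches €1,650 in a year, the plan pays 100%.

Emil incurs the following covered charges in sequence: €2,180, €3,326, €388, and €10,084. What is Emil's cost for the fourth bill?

€319.65

Claim 1 (€2,180): deductible takes €525, €1,655 remains; 15% of €1,655 = €248.25. Patient owes €773.25 (running OOP €773.25).
Claim 2 (€3,326): deductible met; 15% of €3,326 = €498.90. Patient owes €498.90 (running OOP €1,272.15).
Claim 3 (€388): deductible already satisfied, so patient's share is 15% × €388 = €58.20. Cost to patient: €58.20. OOP to date €1,330.35.
Claim 4 (€10,084): deductible met; 15% of €10,084 = €1,512.60. That would push OOP to €2,842.95, over the €1,650 cap, so patient pays €1,650 − €1,330.35 = €319.65.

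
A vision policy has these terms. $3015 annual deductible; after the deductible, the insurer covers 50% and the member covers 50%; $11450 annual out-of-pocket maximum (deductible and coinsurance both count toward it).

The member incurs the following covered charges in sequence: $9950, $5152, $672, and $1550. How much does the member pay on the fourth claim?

$775

Claim 1 — $9950: deductible takes $3015, $6935 remains; 50% of $6935 = $3467.50. Member owes $6482.50 (running OOP $6482.50).
Claim 2 — $5152: deductible already satisfied, so member's share is 50% × $5152 = $2576. Cost to member: $2576. OOP to date $9058.50.
Claim 3 — $672: deductible met; 50% of $672 = $336. Member pays $336; OOP now $9394.50.
Claim 4 — $1550: deductible already satisfied, so member's share is 50% × $1550 = $775. Cost to member: $775. OOP to date $10169.50.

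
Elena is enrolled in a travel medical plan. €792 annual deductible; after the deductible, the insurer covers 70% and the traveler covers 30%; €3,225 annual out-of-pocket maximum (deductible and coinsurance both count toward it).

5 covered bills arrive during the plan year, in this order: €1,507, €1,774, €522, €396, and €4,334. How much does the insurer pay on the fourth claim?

€277.20

Bill 1, €1,507: €792 to deductible, leaving €715; traveler's 30% is €214.50. Traveler owes €1,006.50 (running OOP €1,006.50). Insurer: €1,507 − €1,006.50 = €500.50.
Bill 2, €1,774: deductible already satisfied, so traveler's share is 30% × €1,774 = €532.20. Cost to traveler: €532.20. OOP to date €1,538.70. Insurer: €1,774 − €532.20 = €1,241.80.
Bill 3, €522: 30% coinsurance on €522 = €156.60. Traveler pays €156.60; OOP now €1,695.30. Insurer: €522 − €156.60 = €365.40.
Bill 4, €396: deductible met; 30% of €396 = €118.80. Traveler owes €118.80 (running OOP €1,814.10). Insurer: €396 − €118.80 = €277.20.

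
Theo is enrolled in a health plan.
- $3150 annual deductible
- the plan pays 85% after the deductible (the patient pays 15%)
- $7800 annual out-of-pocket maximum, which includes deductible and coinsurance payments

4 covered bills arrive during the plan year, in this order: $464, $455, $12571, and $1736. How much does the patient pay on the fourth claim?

$260.40

Claim 1 — $464: entire amount goes to the deductible. Cost to patient: $464. OOP to date $464.
Claim 2 — $455: entire amount goes to the deductible. Patient owes $455 (running OOP $919).
Claim 3 — $12571: $2231 finishes the deductible; $10340 goes to coinsurance; coinsurance $10340 × 15% = $1551. Patient pays $3782; OOP now $4701.
Claim 4 — $1736: deductible met; 15% of $1736 = $260.40. Patient pays $260.40; OOP now $4961.40.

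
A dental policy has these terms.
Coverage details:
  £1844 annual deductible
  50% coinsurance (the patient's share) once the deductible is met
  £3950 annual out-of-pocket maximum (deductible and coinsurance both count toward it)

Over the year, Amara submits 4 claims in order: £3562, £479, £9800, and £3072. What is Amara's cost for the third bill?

£1007.50

Bill 1, £3562: deductible takes £1844, £1718 remains; 50% of £1718 = £859. Cost to patient: £2703. OOP to date £2703.
Bill 2, £479: 50% coinsurance on £479 = £239.50. Cost to patient: £239.50. OOP to date £2942.50.
Bill 3, £9800: deductible met; 50% of £9800 = £4900. That would push OOP to £7842.50, over the £3950 cap, so patient pays £3950 − £2942.50 = £1007.50.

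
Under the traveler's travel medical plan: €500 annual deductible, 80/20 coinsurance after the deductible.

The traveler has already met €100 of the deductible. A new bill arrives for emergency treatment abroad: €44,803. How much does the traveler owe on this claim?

Deductible still to meet: €500 − €100 = €400.
The remaining €44,403 (= €44,803 − €400) moves to coinsurance.
20% of €44,403 = €8,880.60 falls to the traveler.
That puts the traveler's cost at €400 + €8,880.60 = €9,280.60.

€9,280.60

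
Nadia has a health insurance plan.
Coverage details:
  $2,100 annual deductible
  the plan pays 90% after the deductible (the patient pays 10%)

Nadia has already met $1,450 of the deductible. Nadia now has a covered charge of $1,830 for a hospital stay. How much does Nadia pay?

$768

$1,450 of the $2,100 deductible is already met, leaving $650.
After the $650 deductible portion, $1,830 − $650 = $1,180 is subject to coinsurance.
10% of $1,180 = $118 falls to the patient.
So the patient owes $650 + $118 = $768.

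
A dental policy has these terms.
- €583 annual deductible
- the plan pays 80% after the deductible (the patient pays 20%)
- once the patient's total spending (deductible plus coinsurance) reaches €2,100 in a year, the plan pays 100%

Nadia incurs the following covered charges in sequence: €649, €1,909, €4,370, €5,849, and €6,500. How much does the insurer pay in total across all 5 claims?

€17,177

Bill 1, €649: €583 to deductible, leaving €66; patient's 20% is €13.20. Patient owes €596.20 (running OOP €596.20). Insurer: €649 − €596.20 = €52.80.
Bill 2, €1,909: deductible met; 20% of €1,909 = €381.80. Patient pays €381.80; OOP now €978. Insurer: €1,909 − €381.80 = €1,527.20.
Bill 3, €4,370: 20% coinsurance on €4,370 = €874. Cost to patient: €874. OOP to date €1,852. Plan pays €4,370 − €874 = €3,496.
Bill 4, €5,849: deductible met; 20% of €5,849 = €1,169.80. OOP would hit €3,021.80 > €2,100, so the cap limits the patient to €2,100 − €1,852 = €248. Insurer: €5,849 − €248 = €5,601.
Bill 5, €6,500: deductible already satisfied, so patient's share is 20% × €6,500 = €1,300. OOP would hit €3,400 > €2,100, so the cap limits the patient to €2,100 − €2,100 = €0. Insurer: €6,500 − €0 = €6,500.
Insurer total: €52.80 + €1,527.20 + €3,496 + €5,601 + €6,500 = €17,177.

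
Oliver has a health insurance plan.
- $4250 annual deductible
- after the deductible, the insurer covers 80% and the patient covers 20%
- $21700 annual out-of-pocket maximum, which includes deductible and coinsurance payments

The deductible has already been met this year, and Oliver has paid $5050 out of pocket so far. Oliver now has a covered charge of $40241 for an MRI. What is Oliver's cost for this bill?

With the deductible met, the entire $40241 is subject to coinsurance.
20% of $40241 = $8048.20 falls to the patient.
Year-to-date out-of-pocket becomes $5050 + $8048.20 = $13098.20, still under the $21700 maximum, so no cap applies.

$8048.20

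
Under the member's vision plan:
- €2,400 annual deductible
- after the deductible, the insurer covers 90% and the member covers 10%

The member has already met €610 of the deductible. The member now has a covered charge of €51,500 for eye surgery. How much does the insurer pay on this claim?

€44,739

€610 of the €2,400 deductible is already met, leaving €1,790.
That leaves €51,500 − €1,790 = €49,710 for coinsurance.
10% of €49,710 = €4,971 falls to the member.
So the member owes €1,790 + €4,971 = €6,761.
The insurer covers the remainder: €51,500 − €6,761 = €44,739.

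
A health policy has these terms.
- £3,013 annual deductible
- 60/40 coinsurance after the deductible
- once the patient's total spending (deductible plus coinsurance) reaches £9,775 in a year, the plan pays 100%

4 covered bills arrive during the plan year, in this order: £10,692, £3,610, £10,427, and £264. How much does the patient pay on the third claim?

£2,246.40

Claim 1 — £10,692: deductible takes £3,013, £7,679 remains; patient's 40% is £3,071.60. Cost to patient: £6,084.60. OOP to date £6,084.60.
Claim 2 — £3,610: deductible met; 40% of £3,610 = £1,444. Patient owes £1,444 (running OOP £7,528.60).
Claim 3 — £10,427: deductible already satisfied, so patient's share is 40% × £10,427 = £4,170.80. OOP would hit £11,699.40 > £9,775, so the cap limits the patient to £9,775 − £7,528.60 = £2,246.40.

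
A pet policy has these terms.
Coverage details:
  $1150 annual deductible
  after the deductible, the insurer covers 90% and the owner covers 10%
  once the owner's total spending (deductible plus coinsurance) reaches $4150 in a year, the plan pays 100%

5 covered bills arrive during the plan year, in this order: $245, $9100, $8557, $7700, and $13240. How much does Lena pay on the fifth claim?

Claim 1 — $245: entire amount goes to the deductible. Owner owes $245 (running OOP $245).
Claim 2 — $9100: $905 finishes the deductible; $8195 goes to coinsurance; coinsurance $8195 × 10% = $819.50. Owner owes $1724.50 (running OOP $1969.50).
Claim 3 — $8557: deductible already satisfied, so owner's share is 10% × $8557 = $855.70. Owner pays $855.70; OOP now $2825.20.
Claim 4 — $7700: 10% coinsurance on $7700 = $770. Owner pays $770; OOP now $3595.20.
Claim 5 — $13240: deductible already satisfied, so owner's share is 10% × $13240 = $1324. OOP would hit $4919.20 > $4150, so the cap limits the owner to $4150 − $3595.20 = $554.80.

$554.80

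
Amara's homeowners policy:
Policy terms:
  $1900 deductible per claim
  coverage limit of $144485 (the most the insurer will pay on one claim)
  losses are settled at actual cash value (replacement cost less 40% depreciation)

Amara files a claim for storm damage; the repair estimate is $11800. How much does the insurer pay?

Depreciate 40%: the covered value is $11800 × 0.6 = $7080.
Less the $1900 deductible: $7080 − $1900 = $5180.
$5180 is within the $144485 limit, so the insurer pays $5180.

$5180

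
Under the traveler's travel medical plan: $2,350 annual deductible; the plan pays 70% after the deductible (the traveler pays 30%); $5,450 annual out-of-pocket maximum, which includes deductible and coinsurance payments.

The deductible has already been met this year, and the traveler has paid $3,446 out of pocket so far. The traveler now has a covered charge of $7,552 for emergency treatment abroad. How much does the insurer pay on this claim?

With the deductible met, the entire $7,552 is subject to coinsurance.
Traveler's 30% share of $7,552 is $2,265.60.
That would bring total out-of-pocket to $5,711.60, past the $5,450 cap. The traveler is capped at $5,450 − $3,446 = $2,004 on this claim.
The plan picks up $7,552 − $2,004 = $5,548.

$5,548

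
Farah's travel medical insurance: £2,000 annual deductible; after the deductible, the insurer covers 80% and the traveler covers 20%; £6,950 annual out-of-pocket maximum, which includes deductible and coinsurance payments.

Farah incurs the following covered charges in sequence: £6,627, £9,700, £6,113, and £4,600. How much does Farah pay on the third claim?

£1,222.60

#1 (£6,627): £2,000 to deductible, leaving £4,627; 20% of £4,627 = £925.40. Traveler pays £2,925.40; OOP now £2,925.40.
#2 (£9,700): 20% coinsurance on £9,700 = £1,940. Cost to traveler: £1,940. OOP to date £4,865.40.
#3 (£6,113): 20% coinsurance on £6,113 = £1,222.60. Traveler pays £1,222.60; OOP now £6,088.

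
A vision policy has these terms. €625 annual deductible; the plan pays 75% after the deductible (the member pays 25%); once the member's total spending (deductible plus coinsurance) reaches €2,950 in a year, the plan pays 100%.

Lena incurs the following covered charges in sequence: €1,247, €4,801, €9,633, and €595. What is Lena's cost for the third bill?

#1 (€1,247): €625 finishes the deductible; €622 goes to coinsurance; 25% of €622 = €155.50. Cost to member: €780.50. OOP to date €780.50.
#2 (€4,801): deductible already satisfied, so member's share is 25% × €4,801 = €1,200.25. Member pays €1,200.25; OOP now €1,980.75.
#3 (€9,633): deductible already satisfied, so member's share is 25% × €9,633 = €2,408.25. OOP would hit €4,389 > €2,950, so the cap limits the member to €2,950 − €1,980.75 = €969.25.

€969.25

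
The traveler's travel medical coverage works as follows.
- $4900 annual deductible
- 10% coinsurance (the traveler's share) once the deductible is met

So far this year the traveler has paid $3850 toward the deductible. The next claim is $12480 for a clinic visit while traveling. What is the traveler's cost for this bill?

$3850 of the $4900 deductible is already met, leaving $1050.
That leaves $12480 − $1050 = $11430 for coinsurance.
Traveler's 10% share of $11430 is $1143.
That puts the traveler's cost at $1050 + $1143 = $2193.

$2193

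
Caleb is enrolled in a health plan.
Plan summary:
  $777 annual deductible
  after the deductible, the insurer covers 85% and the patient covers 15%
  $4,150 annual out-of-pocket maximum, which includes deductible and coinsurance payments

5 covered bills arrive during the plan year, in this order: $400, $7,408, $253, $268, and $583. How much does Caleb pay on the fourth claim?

Bill 1, $400: all of it applies to the deductible. Patient owes $400 (running OOP $400).
Bill 2, $7,408: deductible takes $377, $7,031 remains; coinsurance $7,031 × 15% = $1,054.65. Cost to patient: $1,431.65. OOP to date $1,831.65.
Bill 3, $253: 15% coinsurance on $253 = $37.95. Patient owes $37.95 (running OOP $1,869.60).
Bill 4, $268: deductible met; 15% of $268 = $40.20. Patient pays $40.20; OOP now $1,909.80.

$40.20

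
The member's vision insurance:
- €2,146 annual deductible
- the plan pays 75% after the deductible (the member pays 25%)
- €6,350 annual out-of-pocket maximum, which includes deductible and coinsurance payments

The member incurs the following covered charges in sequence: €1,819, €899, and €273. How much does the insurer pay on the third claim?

€204.75

#1 (€1,819): all of it applies to the deductible. Member pays €1,819; OOP now €1,819. Plan pays €1,819 − €1,819 = €0.
#2 (€899): deductible takes €327, €572 remains; coinsurance €572 × 25% = €143. Member owes €470 (running OOP €2,289). Plan pays €899 − €470 = €429.
#3 (€273): 25% coinsurance on €273 = €68.25. Member pays €68.25; OOP now €2,357.25. Insurer: €273 − €68.25 = €204.75.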